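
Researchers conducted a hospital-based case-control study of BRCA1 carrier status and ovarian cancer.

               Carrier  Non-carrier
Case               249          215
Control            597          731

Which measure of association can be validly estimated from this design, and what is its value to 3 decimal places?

Reading the table with exposure as columns: a = 249 (Carrier, case), b = 597 (Carrier, non-case), c = 215 (Non-carrier, case), d = 731.
This is a hospital-based case-control study: participants were sampled on outcome status, so risks in the source population cannot be estimated directly — relative risk is not valid here. The odds ratio is the appropriate measure.
OR = (a·d)/(b·c) = (249 × 731) / (597 × 215) = 182019 / 128355 = 1.41809

1.418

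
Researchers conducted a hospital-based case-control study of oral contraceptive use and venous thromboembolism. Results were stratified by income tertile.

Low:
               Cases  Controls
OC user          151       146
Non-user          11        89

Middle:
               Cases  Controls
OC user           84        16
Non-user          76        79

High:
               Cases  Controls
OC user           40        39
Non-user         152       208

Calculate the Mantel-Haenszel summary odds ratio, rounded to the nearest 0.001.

3.532

OR_MH = Σ(aᵢdᵢ/nᵢ) / Σ(bᵢcᵢ/nᵢ), where nᵢ is the stratum total.
Stratum 1 (Low): n = 397; a·d/n = 151·89/397 = 33.8514; b·c/n = 146·11/397 = 4.0453
Stratum 2 (Middle): n = 255; a·d/n = 84·79/255 = 26.0235; b·c/n = 16·76/255 = 4.7686
Stratum 3 (High): n = 439; a·d/n = 40·208/439 = 18.9522; b·c/n = 39·152/439 = 13.5034
OR_MH = (33.8514 + 26.0235 + 18.9522) / (4.0453 + 4.7686 + 13.5034) = 78.8271 / 22.3174 = 3.53209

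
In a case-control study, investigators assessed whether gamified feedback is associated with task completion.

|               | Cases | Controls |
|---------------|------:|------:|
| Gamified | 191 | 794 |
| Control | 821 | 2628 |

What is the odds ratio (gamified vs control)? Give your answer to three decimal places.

0.770

Cells: a = 191, b = 794, c = 821, d = 2628.
OR = (a·d)/(b·c) = (191 × 2628) / (794 × 821) = 501948 / 651874 = 0.77001
Exposure is associated with lower odds of task completion (OR = 0.77 < 1).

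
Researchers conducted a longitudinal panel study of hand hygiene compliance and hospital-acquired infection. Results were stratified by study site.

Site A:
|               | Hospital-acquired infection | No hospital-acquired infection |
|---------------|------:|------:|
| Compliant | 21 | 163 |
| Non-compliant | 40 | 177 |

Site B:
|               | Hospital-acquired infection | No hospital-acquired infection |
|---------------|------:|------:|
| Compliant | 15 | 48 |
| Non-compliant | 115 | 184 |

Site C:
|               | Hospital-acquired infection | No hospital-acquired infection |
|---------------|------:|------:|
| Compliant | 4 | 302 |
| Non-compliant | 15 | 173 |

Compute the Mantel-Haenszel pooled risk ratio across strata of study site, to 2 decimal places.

RR_MH = Σ(aᵢ·n₀ᵢ/nᵢ) / Σ(cᵢ·n₁ᵢ/nᵢ), with n₁ᵢ = aᵢ+bᵢ (exposed), n₀ᵢ = cᵢ+dᵢ (unexposed), nᵢ = n₁ᵢ+n₀ᵢ.
Stratum 1 (Site A): n₁ = 184, n₀ = 217, n = 401; a·n₀/n = 21·217/401 = 11.3641; c·n₁/n = 40·184/401 = 18.3541
Stratum 2 (Site B): n₁ = 63, n₀ = 299, n = 362; a·n₀/n = 15·299/362 = 12.3895; c·n₁/n = 115·63/362 = 20.0138
Stratum 3 (Site C): n₁ = 306, n₀ = 188, n = 494; a·n₀/n = 4·188/494 = 1.5223; c·n₁/n = 15·306/494 = 9.2915
RR_MH = (11.3641 + 12.3895 + 1.5223) / (18.3541 + 20.0138 + 9.2915) = 25.2759 / 47.6594 = 0.53034

0.53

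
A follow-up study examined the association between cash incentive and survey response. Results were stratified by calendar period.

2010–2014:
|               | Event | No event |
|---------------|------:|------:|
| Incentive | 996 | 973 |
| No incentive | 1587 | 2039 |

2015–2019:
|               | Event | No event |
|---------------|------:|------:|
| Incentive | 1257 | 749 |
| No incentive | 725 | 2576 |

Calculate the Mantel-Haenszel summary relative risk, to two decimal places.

RR_MH = Σ(aᵢ·n₀ᵢ/nᵢ) / Σ(cᵢ·n₁ᵢ/nᵢ), with n₁ᵢ = aᵢ+bᵢ (exposed), n₀ᵢ = cᵢ+dᵢ (unexposed), nᵢ = n₁ᵢ+n₀ᵢ.
Stratum 1 (2010–2014): n₁ = 1969, n₀ = 3626, n = 5595; a·n₀/n = 996·3626/5595 = 645.4863; c·n₁/n = 1587·1969/5595 = 558.4992
Stratum 2 (2015–2019): n₁ = 2006, n₀ = 3301, n = 5307; a·n₀/n = 1257·3301/5307 = 781.8649; c·n₁/n = 725·2006/5307 = 274.0437
RR_MH = (645.4863 + 781.8649) / (558.4992 + 274.0437) = 1427.3512 / 832.5429 = 1.71445

1.71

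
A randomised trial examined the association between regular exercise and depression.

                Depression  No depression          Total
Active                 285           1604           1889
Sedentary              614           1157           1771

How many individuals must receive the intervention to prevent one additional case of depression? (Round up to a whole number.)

6

Risk in treated group = 285/1889 = 0.15087; risk in control = 614/1771 = 0.34670.
Absolute risk reduction = 0.34670 − 0.15087 = 0.19582
NNT = 1 / ARR = 1 / 0.19582 = 5.107 → round up → 6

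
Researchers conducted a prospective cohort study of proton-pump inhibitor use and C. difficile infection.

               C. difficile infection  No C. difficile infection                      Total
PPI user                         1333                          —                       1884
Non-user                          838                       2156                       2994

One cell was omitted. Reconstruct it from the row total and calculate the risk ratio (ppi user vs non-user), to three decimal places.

2.528

The missing cell is in the exposed row: 1884 − 1333 = 551.
So a = 1333, b = 551, c = 838, d = 2156.
RR = [a/(a+b)] / [c/(c+d)] = (1333/1884) / (838/2994) = 0.70754/0.27989 = 2.52788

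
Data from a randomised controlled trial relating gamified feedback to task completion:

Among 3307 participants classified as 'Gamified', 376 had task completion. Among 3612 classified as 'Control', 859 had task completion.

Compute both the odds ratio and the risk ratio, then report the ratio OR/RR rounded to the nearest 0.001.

From the description: a = 376, b = 2931, c = 859, d = 2753.
OR = (376·2753)/(2931·859) = 1035128/2517729 = 0.41114
Risk in exposed = 376/3307 = 0.11370; risk in unexposed = 859/3612 = 0.23782; RR = 0.47809
OR/RR = 0.41114 / 0.47809 = 0.85996
The outcome is not rare, so the OR lies further from 1 than the RR.

0.860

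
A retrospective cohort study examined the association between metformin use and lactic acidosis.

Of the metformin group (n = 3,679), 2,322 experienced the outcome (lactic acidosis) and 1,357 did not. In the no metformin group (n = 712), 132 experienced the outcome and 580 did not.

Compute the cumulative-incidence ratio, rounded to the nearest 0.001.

From the description: a = 2322, b = 1357, c = 132, d = 580.
Risk in exposed = 2322/3679 = 0.63115; risk in unexposed = 132/712 = 0.18539.
RR = 0.63115 / 0.18539 = 3.40438
The risk among the exposed is 3.40 times that among the unexposed.

3.404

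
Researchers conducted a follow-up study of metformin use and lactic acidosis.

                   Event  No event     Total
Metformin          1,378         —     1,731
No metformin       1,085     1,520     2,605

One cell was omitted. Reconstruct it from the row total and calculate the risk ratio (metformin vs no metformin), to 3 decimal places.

The missing cell is in the exposed row: 1731 − 1378 = 353.
So a = 1378, b = 353, c = 1085, d = 1520.
RR = [a/(a+b)] / [c/(c+d)] = (1378/1731) / (1085/2605) = 0.79607/0.41651 = 1.91131

1.911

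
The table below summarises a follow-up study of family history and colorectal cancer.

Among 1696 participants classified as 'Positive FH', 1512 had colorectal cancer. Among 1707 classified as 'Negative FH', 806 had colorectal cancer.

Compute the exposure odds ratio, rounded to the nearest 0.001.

9.186

From the description: a = 1512, b = 184, c = 806, d = 901.
OR = (a·d)/(b·c) = (1512 × 901) / (184 × 806) = 1362312 / 148304 = 9.18594
The odds of colorectal cancer are about 9.19 times as high in the positive fh group.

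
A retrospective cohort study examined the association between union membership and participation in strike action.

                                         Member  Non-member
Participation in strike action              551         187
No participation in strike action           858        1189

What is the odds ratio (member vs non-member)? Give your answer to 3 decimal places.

Reading the table with exposure as columns: a = 551 (Member, case), b = 858 (Member, non-case), c = 187 (Non-member, case), d = 1189.
OR = (a·d)/(b·c) = (551 × 1189) / (858 × 187) = 655139 / 160446 = 4.08324
The odds of participation in strike action are about 4.08 times as high in the member group.

4.083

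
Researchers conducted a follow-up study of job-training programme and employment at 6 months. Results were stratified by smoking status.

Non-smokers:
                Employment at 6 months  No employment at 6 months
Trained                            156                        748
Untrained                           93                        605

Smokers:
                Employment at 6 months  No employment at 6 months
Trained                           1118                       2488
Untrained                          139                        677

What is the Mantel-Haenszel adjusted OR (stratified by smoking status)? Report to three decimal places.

1.892

OR_MH = Σ(aᵢdᵢ/nᵢ) / Σ(bᵢcᵢ/nᵢ), where nᵢ is the stratum total.
Stratum 1 (Non-smokers): n = 1602; a·d/n = 156·605/1602 = 58.9139; b·c/n = 748·93/1602 = 43.4232
Stratum 2 (Smokers): n = 4422; a·d/n = 1118·677/4422 = 171.1637; b·c/n = 2488·139/4422 = 78.2071
OR_MH = (58.9139 + 171.1637) / (43.4232 + 78.2071) = 230.0776 / 121.6304 = 1.89161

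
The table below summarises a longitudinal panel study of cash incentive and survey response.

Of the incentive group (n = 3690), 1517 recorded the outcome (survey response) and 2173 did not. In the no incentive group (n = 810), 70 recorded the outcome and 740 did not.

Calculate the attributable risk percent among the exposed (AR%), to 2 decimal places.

From the description: a = 1517, b = 2173, c = 70, d = 740.
Risk in exposed = 1517/3690 = 0.41111; risk in unexposed = 70/810 = 0.08642.
RR = 0.41111/0.08642 = 4.75714
AR% = (RR − 1)/RR × 100 = (4.75714 − 1)/4.75714 × 100 = 78.9790%

78.98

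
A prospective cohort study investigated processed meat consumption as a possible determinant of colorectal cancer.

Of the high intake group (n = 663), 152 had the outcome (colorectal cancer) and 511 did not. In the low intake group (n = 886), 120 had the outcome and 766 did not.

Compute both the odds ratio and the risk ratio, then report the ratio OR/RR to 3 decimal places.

From the description: a = 152, b = 511, c = 120, d = 766.
OR = (152·766)/(511·120) = 116432/61320 = 1.89876
Risk in exposed = 152/663 = 0.22926; risk in unexposed = 120/886 = 0.13544; RR = 1.69271
OR/RR = 1.89876 / 1.69271 = 1.12173
The outcome is not rare, so the OR lies further from 1 than the RR.

1.122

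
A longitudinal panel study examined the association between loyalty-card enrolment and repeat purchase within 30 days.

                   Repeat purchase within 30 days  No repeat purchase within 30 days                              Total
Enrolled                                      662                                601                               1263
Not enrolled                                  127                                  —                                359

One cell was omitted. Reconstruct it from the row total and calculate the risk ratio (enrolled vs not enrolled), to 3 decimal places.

The missing cell is in the unexposed row: 359 − 127 = 232.
So a = 662, b = 601, c = 127, d = 232.
RR = [a/(a+b)] / [c/(c+d)] = (662/1263) / (127/359) = 0.52415/0.35376 = 1.48165

1.482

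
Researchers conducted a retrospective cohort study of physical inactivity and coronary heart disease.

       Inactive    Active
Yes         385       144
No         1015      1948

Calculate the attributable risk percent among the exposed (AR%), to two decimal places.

74.97

Reading the table with exposure as columns: a = 385 (Inactive, case), b = 1015 (Inactive, non-case), c = 144 (Active, case), d = 1948.
Risk in exposed = 385/1400 = 0.27500; risk in unexposed = 144/2092 = 0.06883.
RR = 0.27500/0.06883 = 3.99514
AR% = (RR − 1)/RR × 100 = (3.99514 − 1)/3.99514 × 100 = 74.9696%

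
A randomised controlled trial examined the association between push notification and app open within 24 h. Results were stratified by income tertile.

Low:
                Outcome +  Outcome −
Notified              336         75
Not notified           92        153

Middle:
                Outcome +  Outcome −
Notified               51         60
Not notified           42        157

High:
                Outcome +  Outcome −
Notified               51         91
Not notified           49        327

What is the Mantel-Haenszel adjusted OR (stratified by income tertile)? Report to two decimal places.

OR_MH = Σ(aᵢdᵢ/nᵢ) / Σ(bᵢcᵢ/nᵢ), where nᵢ is the stratum total.
Stratum 1 (Low): n = 656; a·d/n = 336·153/656 = 78.3659; b·c/n = 75·92/656 = 10.5183
Stratum 2 (Middle): n = 310; a·d/n = 51·157/310 = 25.8290; b·c/n = 60·42/310 = 8.1290
Stratum 3 (High): n = 518; a·d/n = 51·327/518 = 32.1950; b·c/n = 91·49/518 = 8.6081
OR_MH = (78.3659 + 25.8290 + 32.1950) / (10.5183 + 8.1290 + 8.6081) = 136.3899 / 27.2554 = 5.00414

5.00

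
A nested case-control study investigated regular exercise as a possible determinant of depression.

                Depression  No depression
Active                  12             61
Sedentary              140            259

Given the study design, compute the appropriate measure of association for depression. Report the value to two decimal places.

0.36

Cells: a = 12, b = 61, c = 140, d = 259.
This is a nested case-control study: participants were sampled on outcome status, so risks in the source population cannot be estimated directly — relative risk is not valid here. The odds ratio is the appropriate measure.
OR = (a·d)/(b·c) = (12 × 259) / (61 × 140) = 3108 / 8540 = 0.36393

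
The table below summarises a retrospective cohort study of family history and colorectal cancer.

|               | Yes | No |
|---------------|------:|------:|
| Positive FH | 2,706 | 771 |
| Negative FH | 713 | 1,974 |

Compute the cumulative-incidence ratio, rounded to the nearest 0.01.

2.93

Cells: a = 2706, b = 771, c = 713, d = 1974.
Risk in exposed = 2706/3477 = 0.77826; risk in unexposed = 713/2687 = 0.26535.
RR = 0.77826 / 0.26535 = 2.93293
The risk among the exposed is 2.93 times that among the unexposed.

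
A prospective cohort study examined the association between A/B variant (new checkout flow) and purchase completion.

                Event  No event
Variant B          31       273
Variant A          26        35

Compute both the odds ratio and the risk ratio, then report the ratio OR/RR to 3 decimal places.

Cells: a = 31, b = 273, c = 26, d = 35.
OR = (31·35)/(273·26) = 1085/7098 = 0.15286
Risk in exposed = 31/304 = 0.10197; risk in unexposed = 26/61 = 0.42623; RR = 0.23925
OR/RR = 0.15286 / 0.23925 = 0.63892
The outcome is not rare, so the OR lies further from 1 than the RR.

0.639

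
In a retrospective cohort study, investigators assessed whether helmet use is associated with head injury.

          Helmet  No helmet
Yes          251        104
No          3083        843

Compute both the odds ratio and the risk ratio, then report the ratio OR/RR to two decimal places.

Reading the table with exposure as columns: a = 251 (Helmet, case), b = 3083 (Helmet, non-case), c = 104 (No helmet, case), d = 843.
OR = (251·843)/(3083·104) = 211593/320632 = 0.65992
Risk in exposed = 251/3334 = 0.07528; risk in unexposed = 104/947 = 0.10982; RR = 0.68553
OR/RR = 0.65992 / 0.68553 = 0.96265
The outcome is not rare, so the OR lies further from 1 than the RR.

0.96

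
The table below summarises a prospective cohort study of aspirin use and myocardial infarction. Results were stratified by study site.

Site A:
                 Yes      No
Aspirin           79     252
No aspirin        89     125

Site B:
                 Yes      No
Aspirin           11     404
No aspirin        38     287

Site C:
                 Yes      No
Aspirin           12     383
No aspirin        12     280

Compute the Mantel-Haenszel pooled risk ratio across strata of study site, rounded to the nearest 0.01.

0.50

RR_MH = Σ(aᵢ·n₀ᵢ/nᵢ) / Σ(cᵢ·n₁ᵢ/nᵢ), with n₁ᵢ = aᵢ+bᵢ (exposed), n₀ᵢ = cᵢ+dᵢ (unexposed), nᵢ = n₁ᵢ+n₀ᵢ.
Stratum 1 (Site A): n₁ = 331, n₀ = 214, n = 545; a·n₀/n = 79·214/545 = 31.0202; c·n₁/n = 89·331/545 = 54.0532
Stratum 2 (Site B): n₁ = 415, n₀ = 325, n = 740; a·n₀/n = 11·325/740 = 4.8311; c·n₁/n = 38·415/740 = 21.3108
Stratum 3 (Site C): n₁ = 395, n₀ = 292, n = 687; a·n₀/n = 12·292/687 = 5.1004; c·n₁/n = 12·395/687 = 6.8996
RR_MH = (31.0202 + 4.8311 + 5.1004) / (54.0532 + 21.3108 + 6.8996) = 40.9517 / 82.2636 = 0.49781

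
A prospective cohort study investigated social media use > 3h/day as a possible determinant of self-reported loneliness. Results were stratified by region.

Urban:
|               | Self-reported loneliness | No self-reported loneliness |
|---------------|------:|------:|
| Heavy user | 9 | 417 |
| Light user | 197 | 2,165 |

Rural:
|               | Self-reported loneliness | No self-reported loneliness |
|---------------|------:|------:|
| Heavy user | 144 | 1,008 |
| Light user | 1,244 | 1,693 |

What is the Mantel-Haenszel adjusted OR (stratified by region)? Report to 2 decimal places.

0.20

OR_MH = Σ(aᵢdᵢ/nᵢ) / Σ(bᵢcᵢ/nᵢ), where nᵢ is the stratum total.
Stratum 1 (Urban): n = 2788; a·d/n = 9·2165/2788 = 6.9889; b·c/n = 417·197/2788 = 29.4652
Stratum 2 (Rural): n = 4089; a·d/n = 144·1693/4089 = 59.6214; b·c/n = 1008·1244/4089 = 306.6647
OR_MH = (6.9889 + 59.6214) / (29.4652 + 306.6647) = 66.6103 / 336.1299 = 0.19817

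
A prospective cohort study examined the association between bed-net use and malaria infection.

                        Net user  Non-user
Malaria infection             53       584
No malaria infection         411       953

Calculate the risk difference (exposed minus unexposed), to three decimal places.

-0.266

Reading the table with exposure as columns: a = 53 (Net user, case), b = 411 (Net user, non-case), c = 584 (Non-user, case), d = 953.
Risk in exposed = 53/464 = 0.114224; risk in unexposed = 584/1537 = 0.379961.
Risk difference = 0.114224 − 0.379961 = -0.265737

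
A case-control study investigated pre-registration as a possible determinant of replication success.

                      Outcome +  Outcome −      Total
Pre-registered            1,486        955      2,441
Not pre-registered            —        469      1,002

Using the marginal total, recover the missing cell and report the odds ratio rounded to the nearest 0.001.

The missing cell is in the unexposed row: 1002 − 469 = 533.
So a = 1486, b = 955, c = 533, d = 469.
OR = (a·d)/(b·c) = (1486 × 469) / (955 × 533) = 696934 / 509015 = 1.36918

1.369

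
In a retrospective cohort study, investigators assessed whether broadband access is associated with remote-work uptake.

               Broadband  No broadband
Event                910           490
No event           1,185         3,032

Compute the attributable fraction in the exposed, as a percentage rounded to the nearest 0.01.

67.97

Reading the table with exposure as columns: a = 910 (Broadband, case), b = 1185 (Broadband, non-case), c = 490 (No broadband, case), d = 3032.
Risk in exposed = 910/2095 = 0.43437; risk in unexposed = 490/3522 = 0.13913.
RR = 0.43437/0.13913 = 3.12213
AR% = (RR − 1)/RR × 100 = (3.12213 − 1)/3.12213 × 100 = 67.9706%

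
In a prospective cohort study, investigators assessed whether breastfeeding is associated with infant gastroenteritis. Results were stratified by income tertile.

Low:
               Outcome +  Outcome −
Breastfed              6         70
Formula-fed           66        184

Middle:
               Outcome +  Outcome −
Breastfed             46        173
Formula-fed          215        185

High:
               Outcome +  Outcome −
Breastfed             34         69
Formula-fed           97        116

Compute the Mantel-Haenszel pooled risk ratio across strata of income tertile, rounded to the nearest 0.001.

0.465

RR_MH = Σ(aᵢ·n₀ᵢ/nᵢ) / Σ(cᵢ·n₁ᵢ/nᵢ), with n₁ᵢ = aᵢ+bᵢ (exposed), n₀ᵢ = cᵢ+dᵢ (unexposed), nᵢ = n₁ᵢ+n₀ᵢ.
Stratum 1 (Low): n₁ = 76, n₀ = 250, n = 326; a·n₀/n = 6·250/326 = 4.6012; c·n₁/n = 66·76/326 = 15.3865
Stratum 2 (Middle): n₁ = 219, n₀ = 400, n = 619; a·n₀/n = 46·400/619 = 29.7254; c·n₁/n = 215·219/619 = 76.0662
Stratum 3 (High): n₁ = 103, n₀ = 213, n = 316; a·n₀/n = 34·213/316 = 22.9177; c·n₁/n = 97·103/316 = 31.6171
RR_MH = (4.6012 + 29.7254 + 22.9177) / (15.3865 + 76.0662 + 31.6171) = 57.2443 / 123.0698 = 0.46514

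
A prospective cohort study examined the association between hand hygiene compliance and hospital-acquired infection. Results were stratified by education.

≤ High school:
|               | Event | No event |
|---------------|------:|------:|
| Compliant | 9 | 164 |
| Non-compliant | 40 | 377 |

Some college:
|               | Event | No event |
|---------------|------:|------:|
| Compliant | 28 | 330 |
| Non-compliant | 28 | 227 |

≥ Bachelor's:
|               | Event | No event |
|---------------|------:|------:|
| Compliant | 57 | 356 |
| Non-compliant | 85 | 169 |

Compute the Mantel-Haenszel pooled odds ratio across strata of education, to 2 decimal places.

OR_MH = Σ(aᵢdᵢ/nᵢ) / Σ(bᵢcᵢ/nᵢ), where nᵢ is the stratum total.
Stratum 1 (≤ High school): n = 590; a·d/n = 9·377/590 = 5.7508; b·c/n = 164·40/590 = 11.1186
Stratum 2 (Some college): n = 613; a·d/n = 28·227/613 = 10.3687; b·c/n = 330·28/613 = 15.0734
Stratum 3 (≥ Bachelor's): n = 667; a·d/n = 57·169/667 = 14.4423; b·c/n = 356·85/667 = 45.3673
OR_MH = (5.7508 + 10.3687 + 14.4423) / (11.1186 + 15.0734 + 45.3673) = 30.5618 / 71.5594 = 0.42708

0.43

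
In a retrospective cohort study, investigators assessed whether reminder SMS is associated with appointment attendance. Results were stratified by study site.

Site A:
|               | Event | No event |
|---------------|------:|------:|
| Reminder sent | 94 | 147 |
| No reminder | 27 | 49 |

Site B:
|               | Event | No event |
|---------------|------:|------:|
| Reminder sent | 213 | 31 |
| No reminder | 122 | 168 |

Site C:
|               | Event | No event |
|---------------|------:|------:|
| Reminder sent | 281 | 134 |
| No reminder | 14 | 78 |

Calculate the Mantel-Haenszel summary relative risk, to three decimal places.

RR_MH = Σ(aᵢ·n₀ᵢ/nᵢ) / Σ(cᵢ·n₁ᵢ/nᵢ), with n₁ᵢ = aᵢ+bᵢ (exposed), n₀ᵢ = cᵢ+dᵢ (unexposed), nᵢ = n₁ᵢ+n₀ᵢ.
Stratum 1 (Site A): n₁ = 241, n₀ = 76, n = 317; a·n₀/n = 94·76/317 = 22.5363; c·n₁/n = 27·241/317 = 20.5268
Stratum 2 (Site B): n₁ = 244, n₀ = 290, n = 534; a·n₀/n = 213·290/534 = 115.6742; c·n₁/n = 122·244/534 = 55.7453
Stratum 3 (Site C): n₁ = 415, n₀ = 92, n = 507; a·n₀/n = 281·92/507 = 50.9901; c·n₁/n = 14·415/507 = 11.4596
RR_MH = (22.5363 + 115.6742 + 50.9901) / (20.5268 + 55.7453 + 11.4596) = 189.2006 / 87.7317 = 2.15658

2.157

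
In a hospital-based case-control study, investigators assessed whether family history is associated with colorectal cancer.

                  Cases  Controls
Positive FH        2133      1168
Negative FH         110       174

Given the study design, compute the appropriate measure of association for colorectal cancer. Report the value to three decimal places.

2.889

Cells: a = 2133, b = 1168, c = 110, d = 174.
This is a hospital-based case-control study: participants were sampled on outcome status, so risks in the source population cannot be estimated directly — relative risk is not valid here. The odds ratio is the appropriate measure.
OR = (a·d)/(b·c) = (2133 × 174) / (1168 × 110) = 371142 / 128480 = 2.88871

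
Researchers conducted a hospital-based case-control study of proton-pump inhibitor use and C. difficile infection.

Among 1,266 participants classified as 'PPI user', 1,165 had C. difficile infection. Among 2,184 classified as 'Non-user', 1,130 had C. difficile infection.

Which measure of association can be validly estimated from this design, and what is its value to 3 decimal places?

From the description: a = 1165, b = 101, c = 1130, d = 1054.
This is a hospital-based case-control study: participants were sampled on outcome status, so risks in the source population cannot be estimated directly — relative risk is not valid here. The odds ratio is the appropriate measure.
OR = (a·d)/(b·c) = (1165 × 1054) / (101 × 1130) = 1227910 / 114130 = 10.75887

10.759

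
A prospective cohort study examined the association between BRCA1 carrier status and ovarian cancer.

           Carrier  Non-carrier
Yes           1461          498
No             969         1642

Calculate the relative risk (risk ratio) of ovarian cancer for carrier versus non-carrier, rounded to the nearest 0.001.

Reading the table with exposure as columns: a = 1461 (Carrier, case), b = 969 (Carrier, non-case), c = 498 (Non-carrier, case), d = 1642.
Risk in exposed = 1461/2430 = 0.60123; risk in unexposed = 498/2140 = 0.23271.
RR = 0.60123 / 0.23271 = 2.58362
The risk among the exposed is 2.58 times that among the unexposed.

2.584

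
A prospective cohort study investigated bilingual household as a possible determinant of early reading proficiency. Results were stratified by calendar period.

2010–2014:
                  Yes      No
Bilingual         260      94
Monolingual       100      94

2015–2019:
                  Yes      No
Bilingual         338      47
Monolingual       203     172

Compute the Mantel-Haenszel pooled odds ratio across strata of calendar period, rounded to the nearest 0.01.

4.08

OR_MH = Σ(aᵢdᵢ/nᵢ) / Σ(bᵢcᵢ/nᵢ), where nᵢ is the stratum total.
Stratum 1 (2010–2014): n = 548; a·d/n = 260·94/548 = 44.5985; b·c/n = 94·100/548 = 17.1533
Stratum 2 (2015–2019): n = 760; a·d/n = 338·172/760 = 76.4947; b·c/n = 47·203/760 = 12.5539
OR_MH = (44.5985 + 76.4947) / (17.1533 + 12.5539) = 121.0933 / 29.7072 = 4.07622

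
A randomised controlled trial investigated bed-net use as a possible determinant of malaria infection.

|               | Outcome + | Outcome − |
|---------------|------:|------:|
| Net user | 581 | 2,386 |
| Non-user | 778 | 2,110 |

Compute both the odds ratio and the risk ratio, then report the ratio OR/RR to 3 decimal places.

0.909

Cells: a = 581, b = 2386, c = 778, d = 2110.
OR = (581·2110)/(2386·778) = 1225910/1856308 = 0.66040
Risk in exposed = 581/2967 = 0.19582; risk in unexposed = 778/2888 = 0.26939; RR = 0.72690
OR/RR = 0.66040 / 0.72690 = 0.90852
The outcome is not rare, so the OR lies further from 1 than the RR.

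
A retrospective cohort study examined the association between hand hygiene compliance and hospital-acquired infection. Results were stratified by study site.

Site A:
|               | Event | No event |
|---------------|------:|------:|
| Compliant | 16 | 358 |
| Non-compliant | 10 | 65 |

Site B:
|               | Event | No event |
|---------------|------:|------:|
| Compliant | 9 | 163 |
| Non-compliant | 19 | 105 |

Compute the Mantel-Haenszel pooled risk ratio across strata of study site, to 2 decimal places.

0.33

RR_MH = Σ(aᵢ·n₀ᵢ/nᵢ) / Σ(cᵢ·n₁ᵢ/nᵢ), with n₁ᵢ = aᵢ+bᵢ (exposed), n₀ᵢ = cᵢ+dᵢ (unexposed), nᵢ = n₁ᵢ+n₀ᵢ.
Stratum 1 (Site A): n₁ = 374, n₀ = 75, n = 449; a·n₀/n = 16·75/449 = 2.6726; c·n₁/n = 10·374/449 = 8.3296
Stratum 2 (Site B): n₁ = 172, n₀ = 124, n = 296; a·n₀/n = 9·124/296 = 3.7703; c·n₁/n = 19·172/296 = 11.0405
RR_MH = (2.6726 + 3.7703) / (8.3296 + 11.0405) = 6.4429 / 19.3702 = 0.33262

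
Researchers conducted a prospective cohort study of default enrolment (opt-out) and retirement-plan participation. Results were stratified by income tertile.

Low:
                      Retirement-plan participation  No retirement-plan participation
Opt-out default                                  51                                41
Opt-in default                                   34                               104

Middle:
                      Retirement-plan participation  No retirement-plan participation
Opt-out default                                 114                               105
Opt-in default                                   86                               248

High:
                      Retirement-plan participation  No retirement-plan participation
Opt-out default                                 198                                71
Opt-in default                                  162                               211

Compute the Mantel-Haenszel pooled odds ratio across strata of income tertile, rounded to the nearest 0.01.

OR_MH = Σ(aᵢdᵢ/nᵢ) / Σ(bᵢcᵢ/nᵢ), where nᵢ is the stratum total.
Stratum 1 (Low): n = 230; a·d/n = 51·104/230 = 23.0609; b·c/n = 41·34/230 = 6.0609
Stratum 2 (Middle): n = 553; a·d/n = 114·248/553 = 51.1248; b·c/n = 105·86/553 = 16.3291
Stratum 3 (High): n = 642; a·d/n = 198·211/642 = 65.0748; b·c/n = 71·162/642 = 17.9159
OR_MH = (23.0609 + 51.1248 + 65.0748) / (6.0609 + 16.3291 + 17.9159) = 139.2604 / 40.3059 = 3.45509

3.46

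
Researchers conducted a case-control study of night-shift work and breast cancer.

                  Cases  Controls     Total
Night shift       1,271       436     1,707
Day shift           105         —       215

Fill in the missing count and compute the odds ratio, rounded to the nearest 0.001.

The missing cell is in the unexposed row: 215 − 105 = 110.
So a = 1271, b = 436, c = 105, d = 110.
OR = (a·d)/(b·c) = (1271 × 110) / (436 × 105) = 139810 / 45780 = 3.05395

3.054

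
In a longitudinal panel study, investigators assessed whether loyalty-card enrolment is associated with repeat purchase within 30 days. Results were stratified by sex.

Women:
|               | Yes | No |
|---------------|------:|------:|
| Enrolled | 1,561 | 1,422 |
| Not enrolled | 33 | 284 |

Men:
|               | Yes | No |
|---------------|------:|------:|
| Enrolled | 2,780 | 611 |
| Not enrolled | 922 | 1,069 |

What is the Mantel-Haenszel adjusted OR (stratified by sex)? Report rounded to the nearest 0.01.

OR_MH = Σ(aᵢdᵢ/nᵢ) / Σ(bᵢcᵢ/nᵢ), where nᵢ is the stratum total.
Stratum 1 (Women): n = 3300; a·d/n = 1561·284/3300 = 134.3406; b·c/n = 1422·33/3300 = 14.2200
Stratum 2 (Men): n = 5382; a·d/n = 2780·1069/5382 = 552.1776; b·c/n = 611·922/5382 = 104.6715
OR_MH = (134.3406 + 552.1776) / (14.2200 + 104.6715) = 686.5182 / 118.8915 = 5.77433

5.77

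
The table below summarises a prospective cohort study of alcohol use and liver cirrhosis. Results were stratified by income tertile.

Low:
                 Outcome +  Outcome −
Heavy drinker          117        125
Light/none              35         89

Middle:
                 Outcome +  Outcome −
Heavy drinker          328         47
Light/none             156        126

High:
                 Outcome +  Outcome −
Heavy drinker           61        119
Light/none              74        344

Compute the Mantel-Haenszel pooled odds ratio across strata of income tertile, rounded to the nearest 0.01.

OR_MH = Σ(aᵢdᵢ/nᵢ) / Σ(bᵢcᵢ/nᵢ), where nᵢ is the stratum total.
Stratum 1 (Low): n = 366; a·d/n = 117·89/366 = 28.4508; b·c/n = 125·35/366 = 11.9536
Stratum 2 (Middle): n = 657; a·d/n = 328·126/657 = 62.9041; b·c/n = 47·156/657 = 11.1598
Stratum 3 (High): n = 598; a·d/n = 61·344/598 = 35.0903; b·c/n = 119·74/598 = 14.7258
OR_MH = (28.4508 + 62.9041 + 35.0903) / (11.9536 + 11.1598 + 14.7258) = 126.4452 / 37.8391 = 3.34165

3.34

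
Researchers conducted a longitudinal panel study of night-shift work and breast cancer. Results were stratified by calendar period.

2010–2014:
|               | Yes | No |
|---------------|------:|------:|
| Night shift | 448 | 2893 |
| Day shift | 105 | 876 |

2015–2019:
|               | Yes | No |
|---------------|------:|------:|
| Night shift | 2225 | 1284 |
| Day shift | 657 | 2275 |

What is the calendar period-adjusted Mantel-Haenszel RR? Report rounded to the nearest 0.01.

RR_MH = Σ(aᵢ·n₀ᵢ/nᵢ) / Σ(cᵢ·n₁ᵢ/nᵢ), with n₁ᵢ = aᵢ+bᵢ (exposed), n₀ᵢ = cᵢ+dᵢ (unexposed), nᵢ = n₁ᵢ+n₀ᵢ.
Stratum 1 (2010–2014): n₁ = 3341, n₀ = 981, n = 4322; a·n₀/n = 448·981/4322 = 101.6863; c·n₁/n = 105·3341/4322 = 81.1673
Stratum 2 (2015–2019): n₁ = 3509, n₀ = 2932, n = 6441; a·n₀/n = 2225·2932/6441 = 1012.8396; c·n₁/n = 657·3509/6441 = 357.9278
RR_MH = (101.6863 + 1012.8396) / (81.1673 + 357.9278) = 1114.5259 / 439.0951 = 2.53823

2.54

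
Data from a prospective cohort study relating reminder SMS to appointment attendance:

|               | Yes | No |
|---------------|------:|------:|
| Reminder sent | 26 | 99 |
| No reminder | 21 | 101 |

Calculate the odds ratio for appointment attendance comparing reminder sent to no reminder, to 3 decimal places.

Cells: a = 26, b = 99, c = 21, d = 101.
OR = (a·d)/(b·c) = (26 × 101) / (99 × 21) = 2626 / 2079 = 1.26311
The odds of appointment attendance are about 1.26 times as high in the reminder sent group.

1.263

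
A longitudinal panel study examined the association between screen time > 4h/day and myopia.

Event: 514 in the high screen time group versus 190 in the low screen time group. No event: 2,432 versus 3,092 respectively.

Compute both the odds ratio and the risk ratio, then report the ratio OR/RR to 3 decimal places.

1.141

From the description: a = 514, b = 2432, c = 190, d = 3092.
OR = (514·3092)/(2432·190) = 1589288/462080 = 3.43942
Risk in exposed = 514/2946 = 0.17447; risk in unexposed = 190/3282 = 0.05789; RR = 3.01381
OR/RR = 3.43942 / 3.01381 = 1.14122
The outcome is not rare, so the OR lies further from 1 than the RR.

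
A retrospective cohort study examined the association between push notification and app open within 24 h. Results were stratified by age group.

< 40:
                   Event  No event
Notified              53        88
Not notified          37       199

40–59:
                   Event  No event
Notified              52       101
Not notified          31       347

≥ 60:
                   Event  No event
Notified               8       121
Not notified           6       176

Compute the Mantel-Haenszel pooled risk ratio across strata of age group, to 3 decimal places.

2.964

RR_MH = Σ(aᵢ·n₀ᵢ/nᵢ) / Σ(cᵢ·n₁ᵢ/nᵢ), with n₁ᵢ = aᵢ+bᵢ (exposed), n₀ᵢ = cᵢ+dᵢ (unexposed), nᵢ = n₁ᵢ+n₀ᵢ.
Stratum 1 (< 40): n₁ = 141, n₀ = 236, n = 377; a·n₀/n = 53·236/377 = 33.1777; c·n₁/n = 37·141/377 = 13.8382
Stratum 2 (40–59): n₁ = 153, n₀ = 378, n = 531; a·n₀/n = 52·378/531 = 37.0169; c·n₁/n = 31·153/531 = 8.9322
Stratum 3 (≥ 60): n₁ = 129, n₀ = 182, n = 311; a·n₀/n = 8·182/311 = 4.6817; c·n₁/n = 6·129/311 = 2.4887
RR_MH = (33.1777 + 37.0169 + 4.6817) / (13.8382 + 8.9322 + 2.4887) = 74.8763 / 25.2591 = 2.96433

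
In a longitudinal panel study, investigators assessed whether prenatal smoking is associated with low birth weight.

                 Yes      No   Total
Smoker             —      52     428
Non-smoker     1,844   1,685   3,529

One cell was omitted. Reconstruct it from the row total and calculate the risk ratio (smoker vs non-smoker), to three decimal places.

The missing cell is in the exposed row: 428 − 52 = 376.
So a = 376, b = 52, c = 1844, d = 1685.
RR = [a/(a+b)] / [c/(c+d)] = (376/428) / (1844/3529) = 0.87850/0.52253 = 1.68126

1.681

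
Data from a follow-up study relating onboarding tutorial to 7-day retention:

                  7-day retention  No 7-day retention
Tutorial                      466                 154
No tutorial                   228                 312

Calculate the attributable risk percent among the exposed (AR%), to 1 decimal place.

Cells: a = 466, b = 154, c = 228, d = 312.
Risk in exposed = 466/620 = 0.75161; risk in unexposed = 228/540 = 0.42222.
RR = 0.75161/0.42222 = 1.78014
AR% = (RR − 1)/RR × 100 = (1.78014 − 1)/1.78014 × 100 = 43.8245%

43.8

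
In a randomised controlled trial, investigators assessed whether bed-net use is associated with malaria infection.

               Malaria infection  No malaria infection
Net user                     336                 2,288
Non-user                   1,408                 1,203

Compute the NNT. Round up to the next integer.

Risk in treated group = 336/2624 = 0.12805; risk in control = 1408/2611 = 0.53926.
Absolute risk reduction = 0.53926 − 0.12805 = 0.41121
NNT = 1 / ARR = 1 / 0.41121 = 2.432 → round up → 3

3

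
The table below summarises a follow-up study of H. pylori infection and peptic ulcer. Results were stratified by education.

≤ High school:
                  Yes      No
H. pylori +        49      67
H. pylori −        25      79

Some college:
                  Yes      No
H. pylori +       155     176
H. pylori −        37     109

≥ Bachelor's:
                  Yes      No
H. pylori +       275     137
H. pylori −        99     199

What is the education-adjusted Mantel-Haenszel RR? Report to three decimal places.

RR_MH = Σ(aᵢ·n₀ᵢ/nᵢ) / Σ(cᵢ·n₁ᵢ/nᵢ), with n₁ᵢ = aᵢ+bᵢ (exposed), n₀ᵢ = cᵢ+dᵢ (unexposed), nᵢ = n₁ᵢ+n₀ᵢ.
Stratum 1 (≤ High school): n₁ = 116, n₀ = 104, n = 220; a·n₀/n = 49·104/220 = 23.1636; c·n₁/n = 25·116/220 = 13.1818
Stratum 2 (Some college): n₁ = 331, n₀ = 146, n = 477; a·n₀/n = 155·146/477 = 47.4423; c·n₁/n = 37·331/477 = 25.6751
Stratum 3 (≥ Bachelor's): n₁ = 412, n₀ = 298, n = 710; a·n₀/n = 275·298/710 = 115.4225; c·n₁/n = 99·412/710 = 57.4479
RR_MH = (23.1636 + 47.4423 + 115.4225) / (13.1818 + 25.6751 + 57.4479) = 186.0285 / 96.3048 = 1.93166

1.932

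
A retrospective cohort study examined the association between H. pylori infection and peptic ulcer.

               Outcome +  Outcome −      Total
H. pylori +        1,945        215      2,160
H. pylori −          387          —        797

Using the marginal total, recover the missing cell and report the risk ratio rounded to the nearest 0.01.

The missing cell is in the unexposed row: 797 − 387 = 410.
So a = 1945, b = 215, c = 387, d = 410.
RR = [a/(a+b)] / [c/(c+d)] = (1945/2160) / (387/797) = 0.90046/0.48557 = 1.85444

1.85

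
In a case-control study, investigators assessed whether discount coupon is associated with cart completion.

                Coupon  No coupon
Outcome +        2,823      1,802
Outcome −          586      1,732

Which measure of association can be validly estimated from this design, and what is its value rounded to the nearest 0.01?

Reading the table with exposure as columns: a = 2823 (Coupon, case), b = 586 (Coupon, non-case), c = 1802 (No coupon, case), d = 1732.
This is a case-control study: participants were sampled on outcome status, so risks in the source population cannot be estimated directly — relative risk is not valid here. The odds ratio is the appropriate measure.
OR = (a·d)/(b·c) = (2823 × 1732) / (586 × 1802) = 4889436 / 1055972 = 4.63027

4.63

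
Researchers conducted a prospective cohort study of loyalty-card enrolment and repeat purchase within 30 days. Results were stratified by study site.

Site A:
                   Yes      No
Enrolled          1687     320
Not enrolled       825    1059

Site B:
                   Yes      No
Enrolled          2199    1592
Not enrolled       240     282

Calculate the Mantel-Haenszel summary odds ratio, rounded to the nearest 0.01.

3.85

OR_MH = Σ(aᵢdᵢ/nᵢ) / Σ(bᵢcᵢ/nᵢ), where nᵢ is the stratum total.
Stratum 1 (Site A): n = 3891; a·d/n = 1687·1059/3891 = 459.1449; b·c/n = 320·825/3891 = 67.8489
Stratum 2 (Site B): n = 4313; a·d/n = 2199·282/4313 = 143.7788; b·c/n = 1592·240/4313 = 88.5880
OR_MH = (459.1449 + 143.7788) / (67.8489 + 88.5880) = 602.9238 / 156.4369 = 3.85410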